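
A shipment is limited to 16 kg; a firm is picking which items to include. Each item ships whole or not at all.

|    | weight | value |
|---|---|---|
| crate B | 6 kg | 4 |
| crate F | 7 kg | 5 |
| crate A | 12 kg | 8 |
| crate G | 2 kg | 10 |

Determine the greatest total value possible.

19

Treat it as a binary knapsack problem.
crate A + crate G: weight 12 + 2 = 14 ≤ 16, value 8 + 10 = 18.
crate B + crate F + crate G: weight 6 + 7 + 2 = 15 ≤ 16, value 4 + 5 + 10 = 19.
Best is crate B, crate F, and crate G with total value 19.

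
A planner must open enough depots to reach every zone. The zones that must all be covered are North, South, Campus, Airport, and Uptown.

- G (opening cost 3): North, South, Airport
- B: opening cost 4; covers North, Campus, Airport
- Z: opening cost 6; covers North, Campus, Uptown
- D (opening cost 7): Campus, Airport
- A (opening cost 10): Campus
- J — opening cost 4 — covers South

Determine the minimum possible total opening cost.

Choose G and Z: together they cover North, South, Campus, Airport, Uptown — every zone.
Total opening cost: 3 + 6 = 9.
No cover costs less than 9.

9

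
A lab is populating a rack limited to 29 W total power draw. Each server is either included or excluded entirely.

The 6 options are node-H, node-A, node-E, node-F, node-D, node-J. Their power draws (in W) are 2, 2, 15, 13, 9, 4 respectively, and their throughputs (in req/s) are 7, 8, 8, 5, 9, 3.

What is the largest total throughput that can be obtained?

32

node-H + node-A + node-E + node-D: power draw 2 + 2 + 15 + 9 = 28 ≤ 29, throughput 7 + 8 + 8 + 9 = 32.
node-H + node-A + node-D + node-J: power draw 2 + 2 + 9 + 4 = 17 ≤ 29, throughput 7 + 8 + 9 + 3 = 27.
node-H + node-A + node-F + node-D: power draw 2 + 2 + 13 + 9 = 26 ≤ 29, throughput 7 + 8 + 5 + 9 = 29.
Best is node-H, node-A, node-E, and node-D with total throughput 32.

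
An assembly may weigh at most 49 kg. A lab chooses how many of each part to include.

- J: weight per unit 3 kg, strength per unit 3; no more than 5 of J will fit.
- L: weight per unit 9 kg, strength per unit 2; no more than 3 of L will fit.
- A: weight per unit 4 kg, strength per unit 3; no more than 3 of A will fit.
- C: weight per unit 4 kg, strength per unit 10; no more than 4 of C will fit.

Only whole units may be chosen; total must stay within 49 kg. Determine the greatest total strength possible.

This is a bounded integer knapsack.
C has the best ratio (10/4); taking only C gives at most 4×10 = 40 (stopped by the supply cap of 4).
Mixing does better — 5×J, 3×A, and 4×C: weight 43 ≤ 49, strength 5·3 + 3·3 + 4·10 = 64.

64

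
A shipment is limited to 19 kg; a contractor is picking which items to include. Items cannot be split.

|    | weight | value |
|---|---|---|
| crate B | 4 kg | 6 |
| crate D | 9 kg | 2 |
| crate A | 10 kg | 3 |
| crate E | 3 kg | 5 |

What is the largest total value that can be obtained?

This is an integer program with binary decision variables.
Allowing fractional choices, the relaxed optimum would be about 14.4, but items are indivisible.
crate B + crate D + crate E: weight 4 + 9 + 3 = 16 ≤ 19, value 6 + 2 + 5 = 13.
crate B + crate A + crate E: weight 4 + 10 + 3 = 17 ≤ 19, value 6 + 3 + 5 = 14.
crate B + crate E: weight 4 + 3 = 7 ≤ 19, value 6 + 5 = 11.
Best is crate B, crate A, and crate E with total value 14.

14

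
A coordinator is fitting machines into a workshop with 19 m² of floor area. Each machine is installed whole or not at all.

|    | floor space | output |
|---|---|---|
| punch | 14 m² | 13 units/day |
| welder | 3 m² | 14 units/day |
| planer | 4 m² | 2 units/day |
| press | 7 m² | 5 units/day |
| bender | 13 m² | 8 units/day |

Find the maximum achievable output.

27

Allowing fractional choices, the relaxed optimum would be about 28.4, but machines are indivisible.
welder + bender: floor space 3 + 13 = 16 ≤ 19, output 14 + 8 = 22.
punch + welder: floor space 14 + 3 = 17 ≤ 19, output 13 + 14 = 27.
welder + planer + press: floor space 3 + 4 + 7 = 14 ≤ 19, output 14 + 2 + 5 = 21.
Best is punch and welder with total output 27.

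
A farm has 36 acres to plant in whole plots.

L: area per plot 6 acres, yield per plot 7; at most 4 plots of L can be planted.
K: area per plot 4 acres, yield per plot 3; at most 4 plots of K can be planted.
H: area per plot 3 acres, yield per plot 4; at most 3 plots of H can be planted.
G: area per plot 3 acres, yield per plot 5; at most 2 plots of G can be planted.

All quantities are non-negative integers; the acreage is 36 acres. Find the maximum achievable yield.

G has the best ratio (5/3); taking only G gives at most 2×5 = 10 (stopped by the supply cap of 2).
Mixing does better — 4×L, 2×H, and 2×G: area 36 ≤ 36, yield 4·7 + 2·4 + 2·5 = 46.

46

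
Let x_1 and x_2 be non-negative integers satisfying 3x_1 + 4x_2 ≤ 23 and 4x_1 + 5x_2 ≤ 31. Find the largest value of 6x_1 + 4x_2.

Relaxing integrality, the LP optimum is 46.00 at (x_1,x_2) = (7.67, 0), which is not an integer point.
(x_1,x_2)=(7,0) is feasible, giving 42.
(x_1,x_2)=(6,1) is feasible, giving 40.
(x_1,x_2)=(6,0) is feasible, giving 36.
Maximum is 42 at (x_1,x_2)=(7,0).

42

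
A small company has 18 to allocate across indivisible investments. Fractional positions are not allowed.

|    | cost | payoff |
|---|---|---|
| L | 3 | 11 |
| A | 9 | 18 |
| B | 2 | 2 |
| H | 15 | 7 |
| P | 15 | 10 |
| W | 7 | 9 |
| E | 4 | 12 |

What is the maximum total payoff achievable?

43

Allowing fractional choices, the relaxed optimum would be about 43.6, but investments are indivisible.
L + B + W + E: cost 3 + 2 + 7 + 4 = 16 ≤ 18, payoff 11 + 2 + 9 + 12 = 34.
L + A + E: cost 3 + 9 + 4 = 16 ≤ 18, payoff 11 + 18 + 12 = 41.
L + A + B + E: cost 3 + 9 + 2 + 4 = 18 ≤ 18, payoff 11 + 18 + 2 + 12 = 43.
Best is L, A, B, and E with total payoff 43.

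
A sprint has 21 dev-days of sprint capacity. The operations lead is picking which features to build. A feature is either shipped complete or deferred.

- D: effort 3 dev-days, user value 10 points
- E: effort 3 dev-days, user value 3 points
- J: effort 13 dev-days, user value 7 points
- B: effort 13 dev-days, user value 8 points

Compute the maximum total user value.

21

D + B: effort 3 + 13 = 16 ≤ 21, user value 10 + 8 = 18.
D + E + B: effort 3 + 3 + 13 = 19 ≤ 21, user value 10 + 3 + 8 = 21.
D + E + J: effort 3 + 3 + 13 = 19 ≤ 21, user value 10 + 3 + 7 = 20.
Best is D, E, and B with total user value 21.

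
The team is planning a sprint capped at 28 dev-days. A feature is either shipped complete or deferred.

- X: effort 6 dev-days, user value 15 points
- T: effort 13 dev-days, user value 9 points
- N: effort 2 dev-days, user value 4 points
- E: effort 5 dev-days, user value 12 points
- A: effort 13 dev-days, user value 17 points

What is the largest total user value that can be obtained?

48

Take X, N, E, and A: effort 6 + 2 + 5 + 13 = 26 ≤ 28, user value 15 + 4 + 12 + 17 = 48.
No other feasible combination does better.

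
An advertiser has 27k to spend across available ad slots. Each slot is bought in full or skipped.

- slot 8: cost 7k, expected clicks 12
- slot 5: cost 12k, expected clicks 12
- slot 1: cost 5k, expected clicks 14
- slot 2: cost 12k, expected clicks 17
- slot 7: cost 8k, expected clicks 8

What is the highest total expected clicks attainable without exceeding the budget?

slot 8 + slot 5 + slot 1: cost 7 + 12 + 5 = 24 ≤ 27, expected clicks 12 + 12 + 14 = 38.
slot 1 + slot 2 + slot 7: cost 5 + 12 + 8 = 25 ≤ 27, expected clicks 14 + 17 + 8 = 39.
slot 8 + slot 1 + slot 2: cost 7 + 5 + 12 = 24 ≤ 27, expected clicks 12 + 14 + 17 = 43.
Best is slot 8, slot 1, and slot 2 with total expected clicks 43.

43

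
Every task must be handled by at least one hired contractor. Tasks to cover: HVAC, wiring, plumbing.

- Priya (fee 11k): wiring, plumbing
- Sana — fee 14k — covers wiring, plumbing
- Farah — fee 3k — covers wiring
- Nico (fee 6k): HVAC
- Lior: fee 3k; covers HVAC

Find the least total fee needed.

This is a weighted set-cover instance.
The greedy cost-per-new-task heuristic would pick Farah, Lior, and Priya for 17, but a cheaper cover exists.
Choose Priya and Lior: together they cover HVAC, wiring, plumbing — every task.
Total fee: 11 + 3 = 14.
No cover costs less than 14.

14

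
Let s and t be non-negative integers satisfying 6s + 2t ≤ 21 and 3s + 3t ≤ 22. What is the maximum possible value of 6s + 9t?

63

Relaxing integrality, the LP optimum is 66.00 at (s,t) = (0, 7.33), which is not an integer point.
(s,t)=(0,7): 6·0+2·7=14≤21, 3·0+3·7=21≤22, objective 63.
(s,t)=(1,6): 6·1+2·6=18≤21, 3·1+3·6=21≤22, objective 60.
(s,t)=(0,6): 6·0+2·6=12≤21, 3·0+3·6=18≤22, objective 54.
Maximum is 63 at (s,t)=(0,7).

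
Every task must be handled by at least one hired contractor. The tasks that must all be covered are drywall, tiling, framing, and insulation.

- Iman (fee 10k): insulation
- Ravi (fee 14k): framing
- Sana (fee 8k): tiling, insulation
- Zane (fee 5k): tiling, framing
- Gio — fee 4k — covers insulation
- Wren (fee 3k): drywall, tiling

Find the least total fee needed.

Choose Zane, Gio, and Wren: together they cover drywall, tiling, framing, insulation — every task.
Total fee: 5 + 4 + 3 = 12.
No cover costs less than 12.

12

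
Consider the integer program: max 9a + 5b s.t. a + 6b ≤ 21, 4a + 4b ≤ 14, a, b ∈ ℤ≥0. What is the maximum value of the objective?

27

Relaxing integrality, the LP optimum is 31.50 at (a,b) = (3.5, 0), which is not an integer point.
(a,b)=(3,0): 1·3+6·0=3≤21, 4·3+4·0=12≤14, objective 27.
(a,b)=(2,1): 1·2+6·1=8≤21, 4·2+4·1=12≤14, objective 23.
(a,b)=(2,0): 1·2+6·0=2≤21, 4·2+4·0=8≤14, objective 18.
No feasible integer point exceeds 27.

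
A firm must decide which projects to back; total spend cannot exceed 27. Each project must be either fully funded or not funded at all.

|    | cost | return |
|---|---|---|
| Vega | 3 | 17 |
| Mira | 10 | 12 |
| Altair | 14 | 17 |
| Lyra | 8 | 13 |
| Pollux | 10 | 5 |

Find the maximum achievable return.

47

Allowing fractional choices, the relaxed optimum would be about 49.4, but projects are indivisible.
Vega + Altair + Lyra: cost 3 + 14 + 8 = 25 ≤ 27, return 17 + 17 + 13 = 47.
Vega + Mira + Altair: cost 3 + 10 + 14 = 27 ≤ 27, return 17 + 12 + 17 = 46.
Best is Vega, Altair, and Lyra with total return 47.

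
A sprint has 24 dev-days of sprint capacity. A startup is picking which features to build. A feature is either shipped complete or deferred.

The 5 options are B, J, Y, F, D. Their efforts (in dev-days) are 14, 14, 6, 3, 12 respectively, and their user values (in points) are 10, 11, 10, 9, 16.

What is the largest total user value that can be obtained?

Treat it as a binary knapsack problem.
Take Y, F, and D: effort 6 + 3 + 12 = 21 ≤ 24, user value 10 + 9 + 16 = 35.
No other feasible combination does better.

35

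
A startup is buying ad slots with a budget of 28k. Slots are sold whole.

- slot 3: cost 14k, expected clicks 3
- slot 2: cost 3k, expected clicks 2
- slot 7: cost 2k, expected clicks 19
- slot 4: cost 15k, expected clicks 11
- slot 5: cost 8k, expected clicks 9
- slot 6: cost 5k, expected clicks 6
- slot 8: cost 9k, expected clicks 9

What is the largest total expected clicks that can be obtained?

45

Treat it as a binary knapsack problem.
slot 2 + slot 7 + slot 5 + slot 6 + slot 8: cost 3 + 2 + 8 + 5 + 9 = 27 ≤ 28, expected clicks 2 + 19 + 9 + 6 + 9 = 45.
slot 7 + slot 5 + slot 6 + slot 8: cost 2 + 8 + 5 + 9 = 24 ≤ 28, expected clicks 19 + 9 + 6 + 9 = 43.
Best is slot 2, slot 7, slot 5, slot 6, and slot 8 with total expected clicks 45.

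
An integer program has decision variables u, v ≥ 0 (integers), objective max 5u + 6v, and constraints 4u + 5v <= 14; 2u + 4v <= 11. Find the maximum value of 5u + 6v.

17

(u,v)=(1,2): 4·1+5·2=14≤14, 2·1+4·2=10≤11, objective 17.
(u,v)=(2,1): 4·2+5·1=13≤14, 2·2+4·1=8≤11, objective 16.
The best lattice point is (1,2), giving 17.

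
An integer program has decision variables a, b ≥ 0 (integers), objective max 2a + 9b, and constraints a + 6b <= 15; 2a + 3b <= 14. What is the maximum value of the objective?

24

The continuous relaxation peaks at (4.33, 1.78) with value 24.67; rounding to a feasible lattice point costs some objective.
(a,b)=(3,2): 1·3+6·2=15≤15, 2·3+3·2=12≤14, objective 24.
(a,b)=(2,2): 1·2+6·2=14≤15, 2·2+3·2=10≤14, objective 22.
(a,b)=(5,1): 1·5+6·1=11≤15, 2·5+3·1=13≤14, objective 19.
No feasible integer point exceeds 24.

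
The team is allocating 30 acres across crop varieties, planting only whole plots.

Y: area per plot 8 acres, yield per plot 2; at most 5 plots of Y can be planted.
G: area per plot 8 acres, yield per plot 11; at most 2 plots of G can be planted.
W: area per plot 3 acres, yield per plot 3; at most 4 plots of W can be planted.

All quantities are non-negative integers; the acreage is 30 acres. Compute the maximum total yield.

34

Take 2×G and 4×W: area 28 ≤ 30, yield 2·11 + 4·3 = 34.
G has the best ratio (11/8) and is taken to its limit of 2; remaining capacity is filled optimally with the others.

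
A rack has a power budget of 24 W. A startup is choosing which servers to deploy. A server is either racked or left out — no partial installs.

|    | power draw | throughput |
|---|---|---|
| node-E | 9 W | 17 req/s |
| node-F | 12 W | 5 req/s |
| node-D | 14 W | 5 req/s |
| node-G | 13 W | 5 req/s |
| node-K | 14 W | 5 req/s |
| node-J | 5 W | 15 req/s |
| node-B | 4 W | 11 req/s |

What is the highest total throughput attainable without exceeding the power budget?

This is an integer program with binary decision variables.
node-F + node-J + node-B: power draw 12 + 5 + 4 = 21 ≤ 24, throughput 5 + 15 + 11 = 31.
node-E + node-J + node-B: power draw 9 + 5 + 4 = 18 ≤ 24, throughput 17 + 15 + 11 = 43.
node-E + node-J: power draw 9 + 5 = 14 ≤ 24, throughput 17 + 15 = 32.
Best is node-E, node-J, and node-B with total throughput 43.

43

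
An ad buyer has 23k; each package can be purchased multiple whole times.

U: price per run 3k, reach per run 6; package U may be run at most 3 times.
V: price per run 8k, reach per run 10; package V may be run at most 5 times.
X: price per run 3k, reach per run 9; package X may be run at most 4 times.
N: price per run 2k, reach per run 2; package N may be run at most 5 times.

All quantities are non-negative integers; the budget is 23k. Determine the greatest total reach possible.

Take 3×U, 4×X, and 1×N: price 23 ≤ 23, reach 3·6 + 4·9 + 1·2 = 56.
X has the best ratio (9/3) and is taken to its limit of 4; remaining capacity is filled optimally with the others.

56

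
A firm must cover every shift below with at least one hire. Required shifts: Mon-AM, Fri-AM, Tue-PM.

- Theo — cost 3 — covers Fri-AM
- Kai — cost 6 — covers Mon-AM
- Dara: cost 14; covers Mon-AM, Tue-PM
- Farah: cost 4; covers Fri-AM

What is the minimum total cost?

17

Choose Theo and Dara: together they cover Mon-AM, Fri-AM, Tue-PM — every shift.
Total cost: 3 + 14 = 17.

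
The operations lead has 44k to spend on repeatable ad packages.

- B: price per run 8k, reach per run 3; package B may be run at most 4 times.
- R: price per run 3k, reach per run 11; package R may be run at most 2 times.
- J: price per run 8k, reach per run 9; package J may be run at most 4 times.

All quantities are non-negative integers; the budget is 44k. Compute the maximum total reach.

R has the best ratio (11/3); taking only R gives at most 2×11 = 22 (stopped by the supply cap of 2).
Mixing does better — 2×R and 4×J: price 38 ≤ 44, reach 2·11 + 4·9 = 58.

58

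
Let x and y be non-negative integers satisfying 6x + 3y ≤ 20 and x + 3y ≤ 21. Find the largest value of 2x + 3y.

(x,y)=(0,6) is feasible, giving 18.
(x,y)=(0,5) is feasible, giving 15.
The best lattice point is (0,6), giving 18.

18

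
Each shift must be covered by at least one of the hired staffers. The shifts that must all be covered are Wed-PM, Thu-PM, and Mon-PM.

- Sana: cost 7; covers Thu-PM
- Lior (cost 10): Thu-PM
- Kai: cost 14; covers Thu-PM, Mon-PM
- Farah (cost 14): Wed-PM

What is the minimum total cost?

The greedy cost-per-new-shift heuristic would pick Sana, Kai, and Farah for 35, but a cheaper cover exists.
Choose Kai and Farah: together they cover Wed-PM, Thu-PM, Mon-PM — every shift.
Total cost: 14 + 14 = 28.
No cover costs less than 28.

28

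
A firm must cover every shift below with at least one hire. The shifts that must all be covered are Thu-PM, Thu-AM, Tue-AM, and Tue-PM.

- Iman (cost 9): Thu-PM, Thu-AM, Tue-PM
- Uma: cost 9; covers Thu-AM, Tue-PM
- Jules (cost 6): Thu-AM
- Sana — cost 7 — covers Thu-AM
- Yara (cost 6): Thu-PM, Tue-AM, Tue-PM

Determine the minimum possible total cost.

This is a weighted set-cover instance.
Choose Jules and Yara: together they cover Thu-PM, Thu-AM, Tue-AM, Tue-PM — every shift.
Total cost: 6 + 6 = 12.
No cover costs less than 12.

12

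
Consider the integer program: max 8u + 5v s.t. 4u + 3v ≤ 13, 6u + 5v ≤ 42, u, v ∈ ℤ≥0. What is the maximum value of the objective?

24

The continuous relaxation peaks at (3.25, 0) with value 26.00; rounding to a feasible lattice point costs some objective.
(u,v)=(3,0): 4·3+3·0=12≤13, 6·3+5·0=18≤42, objective 24.
(u,v)=(2,1): 4·2+3·1=11≤13, 6·2+5·1=17≤42, objective 21.
(u,v)=(2,0): 4·2+3·0=8≤13, 6·2+5·0=12≤42, objective 16.
Maximum is 24 at (u,v)=(3,0).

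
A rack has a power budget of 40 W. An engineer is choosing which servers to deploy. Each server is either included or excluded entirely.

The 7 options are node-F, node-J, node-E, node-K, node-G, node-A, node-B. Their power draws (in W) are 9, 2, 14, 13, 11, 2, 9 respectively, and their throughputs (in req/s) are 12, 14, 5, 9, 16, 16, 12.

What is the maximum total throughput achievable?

70

node-J + node-K + node-G + node-A + node-B: power draw 2 + 13 + 11 + 2 + 9 = 37 ≤ 40, throughput 14 + 9 + 16 + 16 + 12 = 67.
node-F + node-J + node-K + node-G + node-A: power draw 9 + 2 + 13 + 11 + 2 = 37 ≤ 40, throughput 12 + 14 + 9 + 16 + 16 = 67.
node-F + node-J + node-G + node-A + node-B: power draw 9 + 2 + 11 + 2 + 9 = 33 ≤ 40, throughput 12 + 14 + 16 + 16 + 12 = 70.
Best is node-F, node-J, node-G, node-A, and node-B with total throughput 70.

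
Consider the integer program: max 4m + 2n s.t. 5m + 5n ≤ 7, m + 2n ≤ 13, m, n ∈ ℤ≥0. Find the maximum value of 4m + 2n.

4

The continuous relaxation peaks at (1.4, 0) with value 5.60; rounding to a feasible lattice point costs some objective.
(m,n)=(1,0): 5·1+5·0=5≤7, 1·1+2·0=1≤13, objective 4.
(m,n)=(0,1): 5·0+5·1=5≤7, 1·0+2·1=2≤13, objective 2.
(m,n)=(0,0): 5·0+5·0=0≤7, 1·0+2·0=0≤13, objective 0.
No feasible integer point exceeds 4.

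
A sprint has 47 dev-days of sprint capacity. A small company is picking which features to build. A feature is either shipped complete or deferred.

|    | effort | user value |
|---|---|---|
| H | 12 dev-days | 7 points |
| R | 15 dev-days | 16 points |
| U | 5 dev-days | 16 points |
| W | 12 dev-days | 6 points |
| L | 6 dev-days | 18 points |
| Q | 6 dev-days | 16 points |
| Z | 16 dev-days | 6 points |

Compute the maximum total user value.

Allowing fractional choices, the relaxed optimum would be about 74.5, but features are indivisible.
H + R + U + L + Q: effort 12 + 15 + 5 + 6 + 6 = 44 ≤ 47, user value 7 + 16 + 16 + 18 + 16 = 73.
R + U + W + L + Q: effort 15 + 5 + 12 + 6 + 6 = 44 ≤ 47, user value 16 + 16 + 6 + 18 + 16 = 72.
Best is H, R, U, L, and Q with total user value 73.

73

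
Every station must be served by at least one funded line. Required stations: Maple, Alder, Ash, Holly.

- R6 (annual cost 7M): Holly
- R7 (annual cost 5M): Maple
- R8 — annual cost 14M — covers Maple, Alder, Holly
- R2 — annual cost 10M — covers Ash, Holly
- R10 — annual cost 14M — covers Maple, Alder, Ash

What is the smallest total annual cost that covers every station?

21

This is an integer covering problem.
The greedy cost-per-new-station heuristic would pick R8 and R2 for 24, but a cheaper cover exists.
Choose R6 and R10: together they cover Maple, Alder, Ash, Holly — every station.
Total annual cost: 7 + 14 = 21.
No cover costs less than 21.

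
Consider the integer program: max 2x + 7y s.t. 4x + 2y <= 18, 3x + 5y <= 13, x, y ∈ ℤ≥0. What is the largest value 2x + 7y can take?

(x,y)=(1,2): 4·1+2·2=8≤18, 3·1+5·2=13≤13, objective 16.
(x,y)=(0,2): 4·0+2·2=4≤18, 3·0+5·2=10≤13, objective 14.
(x,y)=(2,1): 4·2+2·1=10≤18, 3·2+5·1=11≤13, objective 11.
No feasible integer point exceeds 16.

16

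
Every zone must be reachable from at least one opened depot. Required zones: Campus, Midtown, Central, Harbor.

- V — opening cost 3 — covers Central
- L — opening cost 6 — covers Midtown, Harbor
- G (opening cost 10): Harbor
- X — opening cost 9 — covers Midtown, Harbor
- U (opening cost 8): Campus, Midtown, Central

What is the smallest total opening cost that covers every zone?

14

Choose L and U: together they cover Campus, Midtown, Central, Harbor — every zone.
Total opening cost: 6 + 8 = 14.
No cover costs less than 14.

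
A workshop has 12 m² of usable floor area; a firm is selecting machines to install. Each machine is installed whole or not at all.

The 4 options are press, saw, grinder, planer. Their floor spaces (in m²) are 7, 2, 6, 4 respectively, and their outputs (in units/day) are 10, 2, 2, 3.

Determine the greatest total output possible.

13

This is a 0-1 knapsack instance.
Take press and planer: floor space 7 + 4 = 11 ≤ 12, output 10 + 3 = 13.
No other feasible combination does better.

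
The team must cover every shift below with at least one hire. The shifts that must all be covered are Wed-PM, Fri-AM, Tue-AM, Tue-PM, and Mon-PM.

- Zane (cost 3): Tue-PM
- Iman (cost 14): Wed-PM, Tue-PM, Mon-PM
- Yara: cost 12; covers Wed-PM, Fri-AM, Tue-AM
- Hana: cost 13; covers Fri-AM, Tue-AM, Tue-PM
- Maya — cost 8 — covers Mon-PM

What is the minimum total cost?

Choose Zane, Yara, and Maya: together they cover Wed-PM, Fri-AM, Tue-AM, Tue-PM, Mon-PM — every shift.
Total cost: 3 + 12 + 8 = 23.
No cover costs less than 23.

23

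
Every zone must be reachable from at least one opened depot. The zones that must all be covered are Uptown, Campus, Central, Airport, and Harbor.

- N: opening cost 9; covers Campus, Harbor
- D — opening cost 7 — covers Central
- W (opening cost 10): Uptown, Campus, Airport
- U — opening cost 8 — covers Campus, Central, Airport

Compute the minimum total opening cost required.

26

This is an integer covering problem.
The greedy cost-per-new-zone heuristic would pick U, N, and W for 27, but a cheaper cover exists.
Choose N, D, and W: together they cover Uptown, Campus, Central, Airport, Harbor — every zone.
Total opening cost: 9 + 7 + 10 = 26.
No cover costs less than 26.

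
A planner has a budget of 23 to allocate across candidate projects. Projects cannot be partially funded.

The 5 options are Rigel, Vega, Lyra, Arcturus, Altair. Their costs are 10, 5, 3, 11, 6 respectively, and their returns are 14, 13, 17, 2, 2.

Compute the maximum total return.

44

This is an integer program with binary decision variables.
Take Rigel, Vega, and Lyra: cost 10 + 5 + 3 = 18 ≤ 23, return 14 + 13 + 17 = 44.
No other feasible combination does better.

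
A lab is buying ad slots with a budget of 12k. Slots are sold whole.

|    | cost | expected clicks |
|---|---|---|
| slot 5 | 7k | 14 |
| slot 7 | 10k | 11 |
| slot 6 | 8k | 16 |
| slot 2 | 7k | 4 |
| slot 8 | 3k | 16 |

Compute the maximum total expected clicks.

32

Treat it as a binary knapsack problem.
slot 2 + slot 8: cost 7 + 3 = 10 ≤ 12, expected clicks 4 + 16 = 20.
slot 6 + slot 8: cost 8 + 3 = 11 ≤ 12, expected clicks 16 + 16 = 32.
slot 5 + slot 8: cost 7 + 3 = 10 ≤ 12, expected clicks 14 + 16 = 30.
Best is slot 6 and slot 8 with total expected clicks 32.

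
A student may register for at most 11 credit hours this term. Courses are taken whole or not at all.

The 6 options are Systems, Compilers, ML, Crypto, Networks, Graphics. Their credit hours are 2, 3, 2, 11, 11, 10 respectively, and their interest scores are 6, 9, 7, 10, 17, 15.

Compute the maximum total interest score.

This is a 0-1 knapsack instance.
Take Systems, Compilers, and ML: credit hours 2 + 3 + 2 = 7 ≤ 11, interest score 6 + 9 + 7 = 22.
No other feasible combination does better.

22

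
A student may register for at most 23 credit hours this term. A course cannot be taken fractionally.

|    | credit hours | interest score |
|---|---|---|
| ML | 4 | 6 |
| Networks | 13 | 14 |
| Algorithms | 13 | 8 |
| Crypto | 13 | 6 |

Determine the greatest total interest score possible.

20

Take ML and Networks: credit hours 4 + 13 = 17 ≤ 23, interest score 6 + 14 = 20.
No other feasible combination does better.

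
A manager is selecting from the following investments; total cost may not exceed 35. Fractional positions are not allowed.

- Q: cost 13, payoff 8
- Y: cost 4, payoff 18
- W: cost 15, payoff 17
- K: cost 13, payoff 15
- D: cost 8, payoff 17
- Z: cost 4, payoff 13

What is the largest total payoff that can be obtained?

65

Allowing fractional choices, the relaxed optimum would be about 69.8, but investments are indivisible.
Q + Y + D + Z: cost 13 + 4 + 8 + 4 = 29 ≤ 35, payoff 8 + 18 + 17 + 13 = 56.
Y + W + D + Z: cost 4 + 15 + 8 + 4 = 31 ≤ 35, payoff 18 + 17 + 17 + 13 = 65.
Y + K + D + Z: cost 4 + 13 + 8 + 4 = 29 ≤ 35, payoff 18 + 15 + 17 + 13 = 63.
Best is Y, W, D, and Z with total payoff 65.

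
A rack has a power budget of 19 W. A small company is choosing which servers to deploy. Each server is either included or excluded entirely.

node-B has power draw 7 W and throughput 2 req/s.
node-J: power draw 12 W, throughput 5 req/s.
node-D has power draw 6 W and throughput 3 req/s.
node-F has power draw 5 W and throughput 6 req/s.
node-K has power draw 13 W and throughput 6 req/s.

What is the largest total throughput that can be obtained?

Treat it as a binary knapsack problem.
node-B + node-D + node-F: power draw 7 + 6 + 5 = 18 ≤ 19, throughput 2 + 3 + 6 = 11.
node-F + node-K: power draw 5 + 13 = 18 ≤ 19, throughput 6 + 6 = 12.
node-J + node-F: power draw 12 + 5 = 17 ≤ 19, throughput 5 + 6 = 11.
Best is node-F and node-K with total throughput 12.

12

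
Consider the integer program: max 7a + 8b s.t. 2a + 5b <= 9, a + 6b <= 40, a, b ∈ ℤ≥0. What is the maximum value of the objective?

28

Relaxing integrality, the LP optimum is 31.50 at (a,b) = (4.5, 0), which is not an integer point.
(a,b)=(4,0): 2·4+5·0=8≤9, 1·4+6·0=4≤40, objective 28.
(a,b)=(3,0): 2·3+5·0=6≤9, 1·3+6·0=3≤40, objective 21.
No feasible integer point exceeds 28.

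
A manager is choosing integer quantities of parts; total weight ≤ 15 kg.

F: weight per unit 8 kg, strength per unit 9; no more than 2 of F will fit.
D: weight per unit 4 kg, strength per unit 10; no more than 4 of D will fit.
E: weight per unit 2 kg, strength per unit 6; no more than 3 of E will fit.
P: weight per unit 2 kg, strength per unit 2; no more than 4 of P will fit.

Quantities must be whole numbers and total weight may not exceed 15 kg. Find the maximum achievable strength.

E has the best ratio (6/2); taking only E gives at most 3×6 = 18 (stopped by the supply cap of 3).
Mixing does better — 2×D and 3×E: weight 14 ≤ 15, strength 2·10 + 3·6 = 38.

38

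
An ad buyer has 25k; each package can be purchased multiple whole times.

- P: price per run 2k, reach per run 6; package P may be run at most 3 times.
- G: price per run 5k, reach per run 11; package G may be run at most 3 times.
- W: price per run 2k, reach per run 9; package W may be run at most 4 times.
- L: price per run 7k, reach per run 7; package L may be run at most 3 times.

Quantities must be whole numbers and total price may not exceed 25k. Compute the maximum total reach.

Take 3×P, 2×G, and 4×W: price 24 ≤ 25, reach 3·6 + 2·11 + 4·9 = 76.
W has the best ratio (9/2) and is taken to its limit of 4; remaining capacity is filled optimally with the others.

76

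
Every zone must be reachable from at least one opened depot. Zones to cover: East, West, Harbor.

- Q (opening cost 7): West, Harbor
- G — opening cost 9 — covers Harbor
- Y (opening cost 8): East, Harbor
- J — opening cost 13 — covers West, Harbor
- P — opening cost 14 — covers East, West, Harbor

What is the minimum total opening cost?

14

The greedy cost-per-new-zone heuristic would pick Q and Y for 15, but a cheaper cover exists.
P alone covers East, West, Harbor — every zone.
Total opening cost: 14.
No cover costs less than 14.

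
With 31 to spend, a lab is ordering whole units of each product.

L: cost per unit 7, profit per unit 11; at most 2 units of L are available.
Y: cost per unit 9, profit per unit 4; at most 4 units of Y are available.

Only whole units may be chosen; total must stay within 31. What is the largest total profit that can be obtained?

2×L: cost 14 ≤ 31, profit 2·11 = 22.
2×L and 1×Y: cost 23 ≤ 31, profit 2·11 + 1·4 = 26.
Best is 26.

26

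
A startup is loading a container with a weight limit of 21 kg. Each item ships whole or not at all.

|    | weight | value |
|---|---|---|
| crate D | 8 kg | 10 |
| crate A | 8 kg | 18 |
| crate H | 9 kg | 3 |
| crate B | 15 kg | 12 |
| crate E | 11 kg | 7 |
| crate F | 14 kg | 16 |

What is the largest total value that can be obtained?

28

This is a 0-1 knapsack instance.
Take crate D and crate A: weight 8 + 8 = 16 ≤ 21, value 10 + 18 = 28.
No other feasible combination does better.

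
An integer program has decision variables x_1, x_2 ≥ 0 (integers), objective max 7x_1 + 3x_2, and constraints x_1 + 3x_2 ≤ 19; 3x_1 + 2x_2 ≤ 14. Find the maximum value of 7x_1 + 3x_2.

(x_1,x_2)=(4,1) is feasible, giving 31.
(x_1,x_2)=(4,0) is feasible, giving 28.
(x_1,x_2)=(3,2) is feasible, giving 27.
Maximum is 31 at (x_1,x_2)=(4,1).

31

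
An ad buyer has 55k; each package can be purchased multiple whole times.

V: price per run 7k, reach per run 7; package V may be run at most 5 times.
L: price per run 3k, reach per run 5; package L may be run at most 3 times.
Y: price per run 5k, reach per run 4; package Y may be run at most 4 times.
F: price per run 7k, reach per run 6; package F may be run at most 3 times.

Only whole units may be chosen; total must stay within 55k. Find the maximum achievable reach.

Take 5×V, 3×L, and 2×Y: price 54 ≤ 55, reach 5·7 + 3·5 + 2·4 = 58.
L has the best ratio (5/3) and is taken to its limit of 3; remaining capacity is filled optimally with the others.

58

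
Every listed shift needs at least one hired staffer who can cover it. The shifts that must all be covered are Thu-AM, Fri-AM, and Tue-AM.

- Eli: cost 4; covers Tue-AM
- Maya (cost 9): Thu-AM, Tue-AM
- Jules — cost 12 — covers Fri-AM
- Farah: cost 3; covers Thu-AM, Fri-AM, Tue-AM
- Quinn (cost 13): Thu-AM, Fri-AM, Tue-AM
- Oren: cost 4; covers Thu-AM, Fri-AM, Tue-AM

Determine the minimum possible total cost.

3

Farah alone covers Thu-AM, Fri-AM, Tue-AM — every shift.
Total cost: 3.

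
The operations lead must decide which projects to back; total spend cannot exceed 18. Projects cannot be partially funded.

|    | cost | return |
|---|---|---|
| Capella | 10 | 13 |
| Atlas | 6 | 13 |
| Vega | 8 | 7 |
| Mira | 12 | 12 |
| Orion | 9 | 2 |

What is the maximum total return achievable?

Treat it as a binary knapsack problem.
Atlas + Mira: cost 6 + 12 = 18 ≤ 18, return 13 + 12 = 25.
Capella + Atlas: cost 10 + 6 = 16 ≤ 18, return 13 + 13 = 26.
Best is Capella and Atlas with total return 26.

26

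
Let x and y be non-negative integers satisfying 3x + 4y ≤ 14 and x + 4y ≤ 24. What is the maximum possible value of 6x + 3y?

24

(x,y)=(4,0): 3·4+4·0=12≤14, 1·4+4·0=4≤24, objective 24.
(x,y)=(3,1): 3·3+4·1=13≤14, 1·3+4·1=7≤24, objective 21.
(x,y)=(3,0): 3·3+4·0=9≤14, 1·3+4·0=3≤24, objective 18.
No feasible integer point exceeds 24.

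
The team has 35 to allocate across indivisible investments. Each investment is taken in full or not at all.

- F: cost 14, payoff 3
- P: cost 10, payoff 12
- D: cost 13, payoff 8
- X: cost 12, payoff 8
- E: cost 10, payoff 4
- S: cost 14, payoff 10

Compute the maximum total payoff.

28

Allowing fractional choices, the relaxed optimum would be about 29.3, but investments are indivisible.
P + X + E: cost 10 + 12 + 10 = 32 ≤ 35, payoff 12 + 8 + 4 = 24.
P + D + X: cost 10 + 13 + 12 = 35 ≤ 35, payoff 12 + 8 + 8 = 28.
P + E + S: cost 10 + 10 + 14 = 34 ≤ 35, payoff 12 + 4 + 10 = 26.
Best is P, D, and X with total payoff 28.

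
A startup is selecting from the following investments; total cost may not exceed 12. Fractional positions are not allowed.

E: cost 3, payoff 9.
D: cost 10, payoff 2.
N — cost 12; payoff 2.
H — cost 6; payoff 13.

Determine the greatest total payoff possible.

E + H: cost 3 + 6 = 9 ≤ 12, payoff 9 + 13 = 22.
H: cost 6 ≤ 12, payoff 13.
E: cost 3 ≤ 12, payoff 9.
Best is E and H with total payoff 22.

22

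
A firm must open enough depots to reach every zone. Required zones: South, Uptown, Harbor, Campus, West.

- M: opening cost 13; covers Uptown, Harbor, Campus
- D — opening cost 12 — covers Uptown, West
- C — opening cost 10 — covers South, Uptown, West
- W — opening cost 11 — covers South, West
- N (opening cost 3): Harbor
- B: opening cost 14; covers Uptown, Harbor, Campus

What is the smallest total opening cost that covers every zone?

This is an integer covering problem.
The greedy cost-per-new-zone heuristic would pick N, C, and M for 26, but a cheaper cover exists.
Choose M and C: together they cover South, Uptown, Harbor, Campus, West — every zone.
Total opening cost: 13 + 10 = 23.
No cover costs less than 23.

23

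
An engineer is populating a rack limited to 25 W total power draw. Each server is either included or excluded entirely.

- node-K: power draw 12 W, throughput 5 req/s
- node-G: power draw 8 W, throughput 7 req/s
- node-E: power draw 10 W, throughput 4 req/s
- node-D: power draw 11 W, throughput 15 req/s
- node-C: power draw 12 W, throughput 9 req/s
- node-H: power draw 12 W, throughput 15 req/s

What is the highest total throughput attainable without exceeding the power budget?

30

This is an integer program with binary decision variables.
node-C + node-H: power draw 12 + 12 = 24 ≤ 25, throughput 9 + 15 = 24.
node-D + node-H: power draw 11 + 12 = 23 ≤ 25, throughput 15 + 15 = 30.
node-D + node-C: power draw 11 + 12 = 23 ≤ 25, throughput 15 + 9 = 24.
Best is node-D and node-H with total throughput 30.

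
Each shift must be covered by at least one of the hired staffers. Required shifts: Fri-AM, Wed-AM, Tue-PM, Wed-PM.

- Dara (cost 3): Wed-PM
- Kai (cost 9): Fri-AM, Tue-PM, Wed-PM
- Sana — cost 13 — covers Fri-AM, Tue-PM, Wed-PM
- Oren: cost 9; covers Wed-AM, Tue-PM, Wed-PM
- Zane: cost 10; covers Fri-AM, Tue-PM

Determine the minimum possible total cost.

This is a weighted set-cover instance.
Choose Kai and Oren: together they cover Fri-AM, Wed-AM, Tue-PM, Wed-PM — every shift.
Total cost: 9 + 9 = 18.

18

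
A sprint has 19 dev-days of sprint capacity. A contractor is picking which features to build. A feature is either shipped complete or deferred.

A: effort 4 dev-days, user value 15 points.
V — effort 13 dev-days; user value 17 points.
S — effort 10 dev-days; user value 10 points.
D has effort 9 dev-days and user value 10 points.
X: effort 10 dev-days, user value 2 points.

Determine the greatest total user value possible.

32

A + S: effort 4 + 10 = 14 ≤ 19, user value 15 + 10 = 25.
A + D: effort 4 + 9 = 13 ≤ 19, user value 15 + 10 = 25.
A + V: effort 4 + 13 = 17 ≤ 19, user value 15 + 17 = 32.
Best is A and V with total user value 32.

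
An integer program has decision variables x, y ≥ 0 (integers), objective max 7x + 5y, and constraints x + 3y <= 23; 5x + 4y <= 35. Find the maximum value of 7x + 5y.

49

(x,y)=(7,0): 1·7+3·0=7≤23, 5·7+4·0=35≤35, objective 49.
(x,y)=(6,1): 1·6+3·1=9≤23, 5·6+4·1=34≤35, objective 47.
(x,y)=(6,0): 1·6+3·0=6≤23, 5·6+4·0=30≤35, objective 42.
Maximum is 49 at (x,y)=(7,0).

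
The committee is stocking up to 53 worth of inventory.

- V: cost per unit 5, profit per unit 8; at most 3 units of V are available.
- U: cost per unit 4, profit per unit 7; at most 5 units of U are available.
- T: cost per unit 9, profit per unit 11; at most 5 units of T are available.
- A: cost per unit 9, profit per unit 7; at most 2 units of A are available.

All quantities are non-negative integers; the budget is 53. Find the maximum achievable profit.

81

This is a bounded integer knapsack.
2×V, 4×U, and 3×T: cost 53 ≤ 53, profit 2·8 + 4·7 + 3·11 = 77.
3×V, 5×U, and 2×T: cost 53 ≤ 53, profit 3·8 + 5·7 + 2·11 = 81.
Best is 81.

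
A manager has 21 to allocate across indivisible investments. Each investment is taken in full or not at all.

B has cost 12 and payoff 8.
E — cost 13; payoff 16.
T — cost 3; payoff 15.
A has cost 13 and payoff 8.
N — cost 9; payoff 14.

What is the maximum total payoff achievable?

31

Allowing fractional choices, the relaxed optimum would be about 40.1, but investments are indivisible.
E + T: cost 13 + 3 = 16 ≤ 21, payoff 16 + 15 = 31.
T + N: cost 3 + 9 = 12 ≤ 21, payoff 15 + 14 = 29.
B + T: cost 12 + 3 = 15 ≤ 21, payoff 8 + 15 = 23.
Best is E and T with total payoff 31.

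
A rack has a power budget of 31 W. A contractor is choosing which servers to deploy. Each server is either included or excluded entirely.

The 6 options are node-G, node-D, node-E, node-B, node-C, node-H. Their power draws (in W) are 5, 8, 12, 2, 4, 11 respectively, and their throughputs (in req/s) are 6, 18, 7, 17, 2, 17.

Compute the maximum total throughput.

Allowing fractional choices, the relaxed optimum would be about 60.9, but servers are indivisible.
node-G + node-D + node-B + node-H: power draw 5 + 8 + 2 + 11 = 26 ≤ 31, throughput 6 + 18 + 17 + 17 = 58.
node-G + node-D + node-B + node-C + node-H: power draw 5 + 8 + 2 + 4 + 11 = 30 ≤ 31, throughput 6 + 18 + 17 + 2 + 17 = 60.
Best is node-G, node-D, node-B, node-C, and node-H with total throughput 60.

60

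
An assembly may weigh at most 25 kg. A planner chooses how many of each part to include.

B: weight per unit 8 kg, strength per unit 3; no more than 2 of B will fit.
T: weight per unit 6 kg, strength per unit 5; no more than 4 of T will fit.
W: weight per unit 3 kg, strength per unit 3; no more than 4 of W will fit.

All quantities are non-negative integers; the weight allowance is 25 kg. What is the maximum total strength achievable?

22

This is a bounded integer knapsack.
W has the best ratio (3/3); taking only W gives at most 4×3 = 12 (stopped by the supply cap of 4).
Mixing does better — 2×T and 4×W: weight 24 ≤ 25, strength 2·5 + 4·3 = 22.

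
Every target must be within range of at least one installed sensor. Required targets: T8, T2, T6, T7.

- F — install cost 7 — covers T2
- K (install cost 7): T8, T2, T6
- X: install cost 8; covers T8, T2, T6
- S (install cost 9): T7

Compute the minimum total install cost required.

16

This is a weighted set-cover instance.
Choose K and S: together they cover T8, T2, T6, T7 — every target.
Total install cost: 7 + 9 = 16.
No cover costs less than 16.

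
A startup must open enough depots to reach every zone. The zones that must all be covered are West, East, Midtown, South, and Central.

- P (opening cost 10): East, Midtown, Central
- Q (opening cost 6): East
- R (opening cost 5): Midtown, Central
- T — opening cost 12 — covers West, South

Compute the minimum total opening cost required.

22

Choose P and T: together they cover West, East, Midtown, South, Central — every zone.
Total opening cost: 10 + 12 = 22.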